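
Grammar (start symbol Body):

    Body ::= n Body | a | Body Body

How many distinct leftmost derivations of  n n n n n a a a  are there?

27

Parse trees for n n n n n a a a (showing first 6 of 27):
  [Body n [Body n [Body n [Body n [Body n [Body [Body a] [Body [Body a] [Body a]]]]]]]]
  [Body n [Body n [Body n [Body n [Body n [Body [Body [Body a] [Body a]] [Body a]]]]]]]
  [Body n [Body n [Body n [Body n [Body [Body n [Body a]] [Body [Body a] [Body a]]]]]]]
  [Body n [Body n [Body n [Body n [Body [Body n [Body [Body a] [Body a]]] [Body a]]]]]]
  [Body n [Body n [Body n [Body n [Body [Body [Body n [Body a]] [Body a]] [Body a]]]]]]
  [Body n [Body n [Body n [Body [Body n [Body n [Body a]]] [Body [Body a] [Body a]]]]]]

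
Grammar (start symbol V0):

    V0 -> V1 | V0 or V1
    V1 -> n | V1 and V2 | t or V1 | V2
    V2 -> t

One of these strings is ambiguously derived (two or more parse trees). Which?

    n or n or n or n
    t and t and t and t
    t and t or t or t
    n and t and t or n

t and t or t or t

n or n or n or n: 1 tree
t and t and t and t: 1 tree
t and t or t or t: 2 trees
n and t and t or n: 1 tree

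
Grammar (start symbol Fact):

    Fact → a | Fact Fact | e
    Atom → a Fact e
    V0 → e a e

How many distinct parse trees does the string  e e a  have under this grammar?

Parse trees for e e a:
  [Fact [Fact e] [Fact [Fact e] [Fact a]]]
  [Fact [Fact [Fact e] [Fact e]] [Fact a]]

2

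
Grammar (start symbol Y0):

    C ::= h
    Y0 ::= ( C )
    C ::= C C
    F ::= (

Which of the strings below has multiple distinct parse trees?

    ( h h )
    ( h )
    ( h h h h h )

( h h ): 1 tree
( h ): 1 tree
( h h h h h ): 14 trees

( h h h h h )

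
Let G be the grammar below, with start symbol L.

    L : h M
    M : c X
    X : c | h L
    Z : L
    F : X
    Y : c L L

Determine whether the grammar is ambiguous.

(Z, F, Y are unreachable from L, so their rules don't affect L(L).) Restricted to the reachable nonterminals, every rule has the form A → t or A → t B, and no two rules for the same A share a first terminal. The grammar encodes a DFA — one run per string.

Unambiguous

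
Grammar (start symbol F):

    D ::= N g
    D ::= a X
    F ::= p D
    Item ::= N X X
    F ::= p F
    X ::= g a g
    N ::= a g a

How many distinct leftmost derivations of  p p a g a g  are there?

Parse trees for p p a g a g:
  [F p [F p [D [N a g a] g]]]
  [F p [F p [D a [X g a g]]]]

2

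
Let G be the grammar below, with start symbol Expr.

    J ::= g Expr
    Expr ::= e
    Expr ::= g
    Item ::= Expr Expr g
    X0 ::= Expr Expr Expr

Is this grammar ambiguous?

Unambiguous

(Item, X0, J are unreachable from Expr, so their rules don't affect L(Expr).) Restricted to the reachable nonterminals, every rule has the form A → t or A → t B, and no two rules for the same A share a first terminal. The grammar encodes a DFA — one run per string.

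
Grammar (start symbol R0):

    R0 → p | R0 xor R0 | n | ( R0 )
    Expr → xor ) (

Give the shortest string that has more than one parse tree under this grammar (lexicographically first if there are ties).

n xor n xor n

length 1: no string has ≥2 trees
length 3: no string has ≥2 trees
length 5: n xor n xor n has 2 parse trees

Two derivations of n xor n xor n:
  R0 ⇒ R0 xor R0 ⇒ R0 xor R0 xor R0 ⇒ n xor R0 xor R0 ⇒ n xor n xor R0 ⇒ n xor n xor n
  R0 ⇒ R0 xor R0 ⇒ n xor R0 ⇒ n xor R0 xor R0 ⇒ n xor n xor R0 ⇒ n xor n xor n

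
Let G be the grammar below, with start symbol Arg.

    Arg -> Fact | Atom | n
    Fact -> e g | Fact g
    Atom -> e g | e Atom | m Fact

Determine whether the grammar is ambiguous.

Witness: e g

Derivation 1: Arg ⇒ Fact ⇒ e g
Derivation 2: Arg ⇒ Atom ⇒ e g

Two distinct leftmost derivations for the same string.

Ambiguous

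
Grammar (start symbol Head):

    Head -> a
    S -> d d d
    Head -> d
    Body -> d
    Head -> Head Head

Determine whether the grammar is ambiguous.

Ambiguous

Witness: a a a

Derivation 1: Head ⇒ Head Head ⇒ a Head ⇒ a Head Head ⇒ a a Head ⇒ a a a
Derivation 2: Head ⇒ Head Head ⇒ Head Head Head ⇒ a Head Head ⇒ a a Head ⇒ a a a

Two distinct leftmost derivations for the same string.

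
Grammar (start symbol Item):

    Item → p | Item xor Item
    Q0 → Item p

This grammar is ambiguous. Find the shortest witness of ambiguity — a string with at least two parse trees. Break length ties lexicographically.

p xor p xor p

length 1: no string has ≥2 trees
length 3: no string has ≥2 trees
length 5: p xor p xor p has 2 parse trees

Two derivations of p xor p xor p:
  Item ⇒ Item xor Item ⇒ p xor Item ⇒ p xor Item xor Item ⇒ p xor p xor Item ⇒ p xor p xor p
  Item ⇒ Item xor Item ⇒ Item xor Item xor Item ⇒ p xor Item xor Item ⇒ p xor p xor Item ⇒ p xor p xor p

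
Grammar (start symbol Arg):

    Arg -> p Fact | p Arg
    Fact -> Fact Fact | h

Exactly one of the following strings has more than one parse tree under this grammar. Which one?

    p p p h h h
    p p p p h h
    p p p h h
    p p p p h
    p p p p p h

p p p h h h

p p p h h h: 2 trees
p p p p h h: 1 tree
p p p h h: 1 tree
p p p p h: 1 tree
p p p p p h: 1 tree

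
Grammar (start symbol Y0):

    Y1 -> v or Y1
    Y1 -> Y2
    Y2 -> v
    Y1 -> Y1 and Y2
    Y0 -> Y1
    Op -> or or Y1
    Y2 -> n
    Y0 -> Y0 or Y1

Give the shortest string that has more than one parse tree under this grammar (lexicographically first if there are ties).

length 1: no string has ≥2 trees
length 3: v or n has 2 parse trees

Two derivations of v or n:
  Y0 ⇒ Y1 ⇒ v or Y1 ⇒ v or Y2 ⇒ v or n
  Y0 ⇒ Y0 or Y1 ⇒ Y1 or Y1 ⇒ Y2 or Y1 ⇒ v or Y1 ⇒ v or Y2 ⇒ v or n

v or n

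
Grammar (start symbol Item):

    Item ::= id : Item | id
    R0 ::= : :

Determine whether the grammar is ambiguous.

(R0 is unreachable from Item, so its rules don't affect L(Item).) The reachable grammar is A → atom sep A | atom. Each atom is followed by either the separator (recurse) or end-of-string (stop) — no choice point.

Unambiguous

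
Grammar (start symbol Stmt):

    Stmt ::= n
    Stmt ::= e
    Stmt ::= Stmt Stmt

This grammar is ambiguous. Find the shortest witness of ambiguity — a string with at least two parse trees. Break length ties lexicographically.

e e e

length 1: no string has ≥2 trees
length 2: no string has ≥2 trees
length 3: e e e has 2 parse trees

Two derivations of e e e:
  Stmt ⇒ Stmt Stmt ⇒ e Stmt ⇒ e Stmt Stmt ⇒ e e Stmt ⇒ e e e
  Stmt ⇒ Stmt Stmt ⇒ Stmt Stmt Stmt ⇒ e Stmt Stmt ⇒ e e Stmt ⇒ e e e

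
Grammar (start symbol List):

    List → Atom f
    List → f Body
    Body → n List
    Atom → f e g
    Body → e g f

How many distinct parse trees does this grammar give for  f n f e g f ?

Parse trees for f n f e g f:
  [List f [Body n [List [Atom f e g] f]]]
  [List f [Body n [List f [Body e g f]]]]

2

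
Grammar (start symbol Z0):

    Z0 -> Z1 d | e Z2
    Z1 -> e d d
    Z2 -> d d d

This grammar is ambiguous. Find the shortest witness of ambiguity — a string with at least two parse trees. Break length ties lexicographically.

e d d d

length 4: e d d d has 2 parse trees

Two derivations of e d d d:
  Z0 ⇒ Z1 d ⇒ e d d d
  Z0 ⇒ e Z2 ⇒ e d d d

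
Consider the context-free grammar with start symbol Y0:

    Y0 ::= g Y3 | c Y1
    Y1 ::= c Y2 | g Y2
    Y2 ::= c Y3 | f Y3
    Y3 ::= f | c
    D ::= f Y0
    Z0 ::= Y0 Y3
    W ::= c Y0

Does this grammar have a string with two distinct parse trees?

Only Y0, Y1, Y2, Y3 are reachable from Y0; ignoring the rest: The reachable rules are right-linear with at most one rule per (nonterminal, next-terminal) pair. Each input token forces the next rule, so parsing is deterministic.

Unambiguous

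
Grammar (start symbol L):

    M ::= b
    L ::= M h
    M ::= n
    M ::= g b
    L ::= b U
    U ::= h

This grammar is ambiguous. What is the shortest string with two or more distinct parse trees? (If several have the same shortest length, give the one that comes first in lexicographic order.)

length 2: b h has 2 parse trees

Two derivations of b h:
  L ⇒ M h ⇒ b h
  L ⇒ b U ⇒ b h

b h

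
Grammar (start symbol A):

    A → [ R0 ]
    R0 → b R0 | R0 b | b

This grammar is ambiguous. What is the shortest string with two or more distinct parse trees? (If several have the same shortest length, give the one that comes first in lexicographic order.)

[ b b ]

length 3: no string has ≥2 trees
length 4: [ b b ] has 2 parse trees

Two derivations of [ b b ]:
  A ⇒ [ R0 ] ⇒ [ b R0 ] ⇒ [ b b ]
  A ⇒ [ R0 ] ⇒ [ R0 b ] ⇒ [ b b ]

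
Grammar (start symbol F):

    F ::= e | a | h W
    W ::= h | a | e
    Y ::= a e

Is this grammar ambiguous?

(Y is unreachable from F, so its rules don't affect L(F).) Restricted to the reachable nonterminals, every rule has the form A → t or A → t B, and no two rules for the same A share a first terminal. The grammar encodes a DFA — one run per string.

Unambiguous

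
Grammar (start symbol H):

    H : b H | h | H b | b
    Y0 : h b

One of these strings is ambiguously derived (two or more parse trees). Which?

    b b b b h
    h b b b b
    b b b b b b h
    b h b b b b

b b b b h: 1 tree
h b b b b: 1 tree
b b b b b b h: 1 tree
b h b b b b: 5 trees

b h b b b b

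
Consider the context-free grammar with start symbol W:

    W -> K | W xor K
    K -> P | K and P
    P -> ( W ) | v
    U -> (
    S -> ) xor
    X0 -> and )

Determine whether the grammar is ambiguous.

(U, S, X0 are unreachable from W, so their rules don't affect L(W).) The grammar is stratified — W handles 'xor' (left-recursive), K handles 'and', P atoms. Each operator has a fixed associativity and precedence level, so every string has one parse.

Unambiguous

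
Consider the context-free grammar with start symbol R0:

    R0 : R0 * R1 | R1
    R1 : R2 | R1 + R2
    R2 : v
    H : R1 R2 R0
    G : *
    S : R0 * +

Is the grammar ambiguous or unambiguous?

Unambiguous

(H, G, S are unreachable from R0, so their rules don't affect L(R0).) R0 → R0 * R1 | R1  ;  R1 → R1 + R2 | R2  — a left-associative chain with R2 at the bottom. Each string factors uniquely by precedence.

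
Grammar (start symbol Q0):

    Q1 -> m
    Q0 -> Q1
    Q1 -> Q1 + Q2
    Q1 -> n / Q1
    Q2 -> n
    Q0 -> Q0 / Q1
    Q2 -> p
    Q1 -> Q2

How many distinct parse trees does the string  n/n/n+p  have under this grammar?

Parse trees for n/n/n+p:
  [Q0 [Q1 [Q1 n / [Q1 n / [Q1 [Q2 n]]]] + [Q2 p]]]
  [Q0 [Q1 n / [Q1 [Q1 n / [Q1 [Q2 n]]] + [Q2 p]]]]
  [Q0 [Q1 n / [Q1 n / [Q1 [Q1 [Q2 n]] + [Q2 p]]]]]
  [Q0 [Q0 [Q1 [Q2 n]]] / [Q1 [Q1 n / [Q1 [Q2 n]]] + [Q2 p]]]
  [Q0 [Q0 [Q1 [Q2 n]]] / [Q1 n / [Q1 [Q1 [Q2 n]] + [Q2 p]]]]
  [Q0 [Q0 [Q1 n / [Q1 [Q2 n]]]] / [Q1 [Q1 [Q2 n]] + [Q2 p]]]
  [Q0 [Q0 [Q0 [Q1 [Q2 n]]] / [Q1 [Q2 n]]] / [Q1 [Q1 [Q2 n]] + [Q2 p]]]

7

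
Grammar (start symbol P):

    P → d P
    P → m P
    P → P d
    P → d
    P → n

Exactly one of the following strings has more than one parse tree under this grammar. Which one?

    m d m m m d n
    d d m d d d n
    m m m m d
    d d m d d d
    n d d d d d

d d m d d d

m d m m m d n: 1 tree
d d m d d d n: 1 tree
m m m m d: 1 tree
d d m d d d: 16 trees
n d d d d d: 1 tree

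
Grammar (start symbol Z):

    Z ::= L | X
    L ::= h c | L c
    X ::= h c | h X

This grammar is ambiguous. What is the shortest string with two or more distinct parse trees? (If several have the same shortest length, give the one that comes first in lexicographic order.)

h c

length 2: h c has 2 parse trees

Two derivations of h c:
  Z ⇒ L ⇒ h c
  Z ⇒ X ⇒ h c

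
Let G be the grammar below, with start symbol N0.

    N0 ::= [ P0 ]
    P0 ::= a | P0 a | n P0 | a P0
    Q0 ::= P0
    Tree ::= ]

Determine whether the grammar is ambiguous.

Ambiguous

Witness: [ a a ]

Derivation 1: N0 ⇒ [ P0 ] ⇒ [ P0 a ] ⇒ [ a a ]
Derivation 2: N0 ⇒ [ P0 ] ⇒ [ a P0 ] ⇒ [ a a ]

Two distinct leftmost derivations for the same string.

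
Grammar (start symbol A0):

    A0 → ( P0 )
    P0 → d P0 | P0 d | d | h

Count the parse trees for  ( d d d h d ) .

Parse trees for ( d d d h d ):
  [A0 ( [P0 d [P0 d [P0 d [P0 [P0 h] d]]]] )]
  [A0 ( [P0 d [P0 d [P0 [P0 d [P0 h]] d]]] )]
  [A0 ( [P0 d [P0 [P0 d [P0 d [P0 h]]] d]] )]
  [A0 ( [P0 [P0 d [P0 d [P0 d [P0 h]]]] d] )]

4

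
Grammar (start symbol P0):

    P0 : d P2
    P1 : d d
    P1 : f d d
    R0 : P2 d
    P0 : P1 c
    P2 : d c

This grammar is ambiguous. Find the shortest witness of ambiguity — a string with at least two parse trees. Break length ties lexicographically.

d d c

length 3: d d c has 2 parse trees

Two derivations of d d c:
  P0 ⇒ d P2 ⇒ d d c
  P0 ⇒ P1 c ⇒ d d c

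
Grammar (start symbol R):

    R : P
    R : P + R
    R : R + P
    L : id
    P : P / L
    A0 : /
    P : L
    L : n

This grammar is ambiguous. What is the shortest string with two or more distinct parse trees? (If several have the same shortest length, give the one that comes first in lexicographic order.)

id + id

length 1: no string has ≥2 trees
length 3: id + id has 2 parse trees

Two derivations of id + id:
  R ⇒ P + R ⇒ L + R ⇒ id + R ⇒ id + P ⇒ id + L ⇒ id + id
  R ⇒ R + P ⇒ P + P ⇒ L + P ⇒ id + P ⇒ id + L ⇒ id + id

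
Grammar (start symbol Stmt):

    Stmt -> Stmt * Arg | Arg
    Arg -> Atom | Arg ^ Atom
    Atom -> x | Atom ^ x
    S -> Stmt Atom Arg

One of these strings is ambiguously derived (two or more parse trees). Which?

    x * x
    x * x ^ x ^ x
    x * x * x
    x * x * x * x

x * x ^ x ^ x

x * x: 1 tree
x * x ^ x ^ x: 4 trees
x * x * x: 1 tree
x * x * x * x: 1 tree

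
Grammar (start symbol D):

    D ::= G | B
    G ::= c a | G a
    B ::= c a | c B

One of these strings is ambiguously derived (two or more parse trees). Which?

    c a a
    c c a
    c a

c a

c a a: 1 tree
c c a: 1 tree
c a: 2 trees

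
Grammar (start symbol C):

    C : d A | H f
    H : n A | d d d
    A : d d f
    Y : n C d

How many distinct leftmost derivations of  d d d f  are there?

Parse trees for d d d f:
  [C d [A d d f]]
  [C [H d d d] f]

2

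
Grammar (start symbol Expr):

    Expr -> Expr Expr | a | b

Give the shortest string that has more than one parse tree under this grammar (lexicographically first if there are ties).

length 1: no string has ≥2 trees
length 2: no string has ≥2 trees
length 3: a a a has 2 parse trees

Two derivations of a a a:
  Expr ⇒ Expr Expr ⇒ Expr Expr Expr ⇒ a Expr Expr ⇒ a a Expr ⇒ a a a
  Expr ⇒ Expr Expr ⇒ a Expr ⇒ a Expr Expr ⇒ a a Expr ⇒ a a a

a a a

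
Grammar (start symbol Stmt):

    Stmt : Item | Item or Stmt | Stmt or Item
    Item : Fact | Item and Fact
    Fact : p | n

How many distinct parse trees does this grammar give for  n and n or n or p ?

4

Parse trees for n and n or n or p:
  [Stmt [Item [Item [Fact n]] and [Fact n]] or [Stmt [Item [Fact n]] or [Stmt [Item [Fact p]]]]]
  [Stmt [Item [Item [Fact n]] and [Fact n]] or [Stmt [Stmt [Item [Fact n]]] or [Item [Fact p]]]]
  [Stmt [Stmt [Item [Item [Fact n]] and [Fact n]] or [Stmt [Item [Fact n]]]] or [Item [Fact p]]]
  [Stmt [Stmt [Stmt [Item [Item [Fact n]] and [Fact n]]] or [Item [Fact n]]] or [Item [Fact p]]]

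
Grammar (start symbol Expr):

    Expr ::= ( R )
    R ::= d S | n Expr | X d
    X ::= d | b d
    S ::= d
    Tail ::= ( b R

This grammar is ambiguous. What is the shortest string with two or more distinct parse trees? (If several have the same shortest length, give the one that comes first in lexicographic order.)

( d d )

length 4: ( d d ) has 2 parse trees

Two derivations of ( d d ):
  Expr ⇒ ( R ) ⇒ ( d S ) ⇒ ( d d )
  Expr ⇒ ( R ) ⇒ ( X d ) ⇒ ( d d )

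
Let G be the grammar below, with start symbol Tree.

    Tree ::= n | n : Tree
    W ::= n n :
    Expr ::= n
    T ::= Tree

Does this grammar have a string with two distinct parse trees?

(W, Expr, T are unreachable from Tree, so their rules don't affect L(Tree).) Right-recursive list with a separator: after each atom, whether the separator follows determines the rule. One parse per string.

Unambiguous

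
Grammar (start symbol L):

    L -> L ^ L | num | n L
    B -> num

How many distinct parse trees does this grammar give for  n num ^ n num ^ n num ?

7

Parse trees for n num ^ n num ^ n num:
  [L [L n [L num]] ^ [L [L n [L num]] ^ [L n [L num]]]]
  [L [L n [L num]] ^ [L n [L [L num] ^ [L n [L num]]]]]
  [L [L [L n [L num]] ^ [L n [L num]]] ^ [L n [L num]]]
  [L [L n [L [L num] ^ [L n [L num]]]] ^ [L n [L num]]]
  [L n [L [L num] ^ [L [L n [L num]] ^ [L n [L num]]]]]
  [L n [L [L num] ^ [L n [L [L num] ^ [L n [L num]]]]]]
  [L n [L [L [L num] ^ [L n [L num]]] ^ [L n [L num]]]]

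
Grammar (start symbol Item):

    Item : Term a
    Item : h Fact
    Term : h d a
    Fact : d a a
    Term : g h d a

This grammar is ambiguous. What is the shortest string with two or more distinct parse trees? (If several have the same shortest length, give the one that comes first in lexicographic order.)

h d a a

length 4: h d a a has 2 parse trees

Two derivations of h d a a:
  Item ⇒ Term a ⇒ h d a a
  Item ⇒ h Fact ⇒ h d a a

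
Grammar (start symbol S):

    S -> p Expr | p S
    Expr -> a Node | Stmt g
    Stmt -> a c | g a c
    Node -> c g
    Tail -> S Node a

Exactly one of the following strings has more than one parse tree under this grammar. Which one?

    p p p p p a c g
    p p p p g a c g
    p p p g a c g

p p p p p a c g

p p p p p a c g: 2 trees
p p p p g a c g: 1 tree
p p p g a c g: 1 tree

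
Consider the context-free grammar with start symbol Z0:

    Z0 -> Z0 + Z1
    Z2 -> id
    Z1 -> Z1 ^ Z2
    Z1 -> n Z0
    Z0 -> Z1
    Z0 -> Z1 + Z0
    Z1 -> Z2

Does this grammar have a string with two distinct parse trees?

Witness: id + id

Derivation 1: Z0 ⇒ Z0 + Z1 ⇒ Z1 + Z1 ⇒ Z2 + Z1 ⇒ id + Z1 ⇒ id + Z2 ⇒ id + id
Derivation 2: Z0 ⇒ Z1 + Z0 ⇒ Z2 + Z0 ⇒ id + Z0 ⇒ id + Z1 ⇒ id + Z2 ⇒ id + id

Two distinct leftmost derivations for the same string.

Ambiguous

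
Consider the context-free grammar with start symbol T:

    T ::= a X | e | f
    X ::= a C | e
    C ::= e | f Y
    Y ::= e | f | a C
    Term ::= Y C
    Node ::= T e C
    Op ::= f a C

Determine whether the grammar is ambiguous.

Only T, X, C, Y are reachable from T; ignoring the rest: The reachable rules are right-linear with at most one rule per (nonterminal, next-terminal) pair. Each input token forces the next rule, so parsing is deterministic.

Unambiguous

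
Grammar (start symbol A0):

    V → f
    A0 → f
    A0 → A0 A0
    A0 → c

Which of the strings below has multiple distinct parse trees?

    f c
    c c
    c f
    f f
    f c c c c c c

f c: 1 tree
c c: 1 tree
c f: 1 tree
f f: 1 tree
f c c c c c c: 132 trees

f c c c c c c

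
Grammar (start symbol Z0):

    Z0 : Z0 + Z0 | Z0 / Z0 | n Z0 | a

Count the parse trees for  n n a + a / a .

Parse trees for n n a + a / a (showing first 6 of 9):
  [Z0 [Z0 n [Z0 n [Z0 a]]] + [Z0 [Z0 a] / [Z0 a]]]
  [Z0 [Z0 [Z0 n [Z0 n [Z0 a]]] + [Z0 a]] / [Z0 a]]
  [Z0 [Z0 n [Z0 [Z0 n [Z0 a]] + [Z0 a]]] / [Z0 a]]
  [Z0 [Z0 n [Z0 n [Z0 [Z0 a] + [Z0 a]]]] / [Z0 a]]
  [Z0 n [Z0 [Z0 n [Z0 a]] + [Z0 [Z0 a] / [Z0 a]]]]
  [Z0 n [Z0 [Z0 [Z0 n [Z0 a]] + [Z0 a]] / [Z0 a]]]

9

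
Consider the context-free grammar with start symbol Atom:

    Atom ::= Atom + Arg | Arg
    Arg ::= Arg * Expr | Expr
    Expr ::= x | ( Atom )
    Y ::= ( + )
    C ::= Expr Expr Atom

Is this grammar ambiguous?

Unambiguous

Only Atom, Arg, Expr are reachable from Atom; ignoring the rest: Atom → Atom + Arg | Arg  ;  Arg → Arg * Expr | Expr  — a left-associative chain with Expr at the bottom. Each string factors uniquely by precedence.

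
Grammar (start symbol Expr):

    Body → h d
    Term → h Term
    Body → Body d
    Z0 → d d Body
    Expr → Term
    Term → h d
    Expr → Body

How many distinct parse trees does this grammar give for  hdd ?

Parse trees for hdd:
  [Expr [Body [Body h d] d]]

1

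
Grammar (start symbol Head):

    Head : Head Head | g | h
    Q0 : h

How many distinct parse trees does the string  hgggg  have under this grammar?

Parse trees for hgggg (showing first 6 of 14):
  [Head [Head h] [Head [Head g] [Head [Head g] [Head [Head g] [Head g]]]]]
  [Head [Head h] [Head [Head g] [Head [Head [Head g] [Head g]] [Head g]]]]
  [Head [Head h] [Head [Head [Head g] [Head g]] [Head [Head g] [Head g]]]]
  [Head [Head h] [Head [Head [Head g] [Head [Head g] [Head g]]] [Head g]]]
  [Head [Head h] [Head [Head [Head [Head g] [Head g]] [Head g]] [Head g]]]
  [Head [Head [Head h] [Head g]] [Head [Head g] [Head [Head g] [Head g]]]]

14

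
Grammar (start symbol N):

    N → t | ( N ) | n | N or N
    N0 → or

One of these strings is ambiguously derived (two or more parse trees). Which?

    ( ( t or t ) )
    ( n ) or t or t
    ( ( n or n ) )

( ( t or t ) ): 1 tree
( n ) or t or t: 2 trees
( ( n or n ) ): 1 tree

( n ) or t or t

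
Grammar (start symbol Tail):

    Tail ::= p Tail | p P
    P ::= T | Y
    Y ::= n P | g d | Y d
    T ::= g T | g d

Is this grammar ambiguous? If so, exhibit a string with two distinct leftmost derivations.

Witness: p g d

Derivation 1: Tail ⇒ p P ⇒ p T ⇒ p g d
Derivation 2: Tail ⇒ p P ⇒ p Y ⇒ p g d

Two distinct leftmost derivations for the same string.

Ambiguous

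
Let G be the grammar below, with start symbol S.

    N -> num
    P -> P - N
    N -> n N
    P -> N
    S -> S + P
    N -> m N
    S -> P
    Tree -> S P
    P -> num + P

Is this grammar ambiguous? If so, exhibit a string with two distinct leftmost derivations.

Witness: num + num

Derivation 1: S ⇒ S + P ⇒ P + P ⇒ N + P ⇒ num + P ⇒ num + N ⇒ num + num
Derivation 2: S ⇒ P ⇒ num + P ⇒ num + N ⇒ num + num

Two distinct leftmost derivations for the same string.

Ambiguous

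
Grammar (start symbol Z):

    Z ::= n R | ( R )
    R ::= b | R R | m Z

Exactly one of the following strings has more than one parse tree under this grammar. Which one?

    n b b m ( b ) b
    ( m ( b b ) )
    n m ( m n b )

n b b m ( b ) b: 5 trees
( m ( b b ) ): 1 tree
n m ( m n b ): 1 tree

n b b m ( b ) b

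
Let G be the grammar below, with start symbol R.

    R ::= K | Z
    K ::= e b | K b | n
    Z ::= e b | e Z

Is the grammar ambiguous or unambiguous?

Witness: e b

Derivation 1: R ⇒ K ⇒ e b
Derivation 2: R ⇒ Z ⇒ e b

Two distinct leftmost derivations for the same string.

Ambiguous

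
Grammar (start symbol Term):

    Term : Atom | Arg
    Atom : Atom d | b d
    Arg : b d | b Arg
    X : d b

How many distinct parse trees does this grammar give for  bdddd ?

Parse trees for bdddd:
  [Term [Atom [Atom [Atom [Atom b d] d] d] d]]

1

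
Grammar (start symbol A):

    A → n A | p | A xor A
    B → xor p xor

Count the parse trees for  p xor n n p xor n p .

4

Parse trees for p xor n n p xor n p:
  [A [A p] xor [A n [A n [A [A p] xor [A n [A p]]]]]]
  [A [A p] xor [A n [A [A n [A p]] xor [A n [A p]]]]]
  [A [A p] xor [A [A n [A n [A p]]] xor [A n [A p]]]]
  [A [A [A p] xor [A n [A n [A p]]]] xor [A n [A p]]]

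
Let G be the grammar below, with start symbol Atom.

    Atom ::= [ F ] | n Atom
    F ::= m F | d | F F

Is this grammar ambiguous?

Ambiguous

Witness: [ d d d ]

Derivation 1: Atom ⇒ [ F ] ⇒ [ F F ] ⇒ [ d F ] ⇒ [ d F F ] ⇒ [ d d F ] ⇒ [ d d d ]
Derivation 2: Atom ⇒ [ F ] ⇒ [ F F ] ⇒ [ F F F ] ⇒ [ d F F ] ⇒ [ d d F ] ⇒ [ d d d ]

Two distinct leftmost derivations for the same string.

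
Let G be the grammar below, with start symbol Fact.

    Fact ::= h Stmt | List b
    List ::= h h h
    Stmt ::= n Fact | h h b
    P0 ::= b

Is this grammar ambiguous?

Witness: h h h b

Derivation 1: Fact ⇒ h Stmt ⇒ h h h b
Derivation 2: Fact ⇒ List b ⇒ h h h b

Two distinct leftmost derivations for the same string.

Ambiguous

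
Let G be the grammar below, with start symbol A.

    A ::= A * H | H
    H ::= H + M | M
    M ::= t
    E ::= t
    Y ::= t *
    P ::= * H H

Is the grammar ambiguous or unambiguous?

Unambiguous

Only A, H, M are reachable from A; ignoring the rest: The grammar is stratified — A handles '*' (left-recursive), H handles '+', M atoms. Each operator has a fixed associativity and precedence level, so every string has one parse.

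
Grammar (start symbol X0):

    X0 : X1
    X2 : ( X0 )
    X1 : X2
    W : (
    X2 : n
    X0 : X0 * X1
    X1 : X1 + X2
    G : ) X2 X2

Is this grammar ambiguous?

(W, G are unreachable from X0, so their rules don't affect L(X0).) This is a standard precedence ladder (X0 over X1 over X2), with each level left-recursive on its own operator ('*' at X0, '+' at X1). That structure is LR(1), hence unambiguous.

Unambiguous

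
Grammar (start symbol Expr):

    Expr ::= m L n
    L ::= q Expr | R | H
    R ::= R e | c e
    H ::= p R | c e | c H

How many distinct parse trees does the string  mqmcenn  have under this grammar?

2

Parse trees for mqmcenn:
  [Expr m [L q [Expr m [L [R c e]] n]] n]
  [Expr m [L q [Expr m [L [H c e]] n]] n]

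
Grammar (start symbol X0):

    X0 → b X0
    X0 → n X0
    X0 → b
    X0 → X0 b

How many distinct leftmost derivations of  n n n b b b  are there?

Parse trees for n n n b b b (showing first 6 of 16):
  [X0 n [X0 n [X0 n [X0 b [X0 b [X0 b]]]]]]
  [X0 n [X0 n [X0 n [X0 b [X0 [X0 b] b]]]]]
  [X0 n [X0 n [X0 n [X0 [X0 b [X0 b]] b]]]]
  [X0 n [X0 n [X0 n [X0 [X0 [X0 b] b] b]]]]
  [X0 n [X0 n [X0 [X0 n [X0 b [X0 b]]] b]]]
  [X0 n [X0 n [X0 [X0 n [X0 [X0 b] b]] b]]]

16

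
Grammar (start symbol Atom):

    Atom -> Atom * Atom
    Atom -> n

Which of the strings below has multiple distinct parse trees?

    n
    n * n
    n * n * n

n * n * n

n: 1 tree
n * n: 1 tree
n * n * n: 2 trees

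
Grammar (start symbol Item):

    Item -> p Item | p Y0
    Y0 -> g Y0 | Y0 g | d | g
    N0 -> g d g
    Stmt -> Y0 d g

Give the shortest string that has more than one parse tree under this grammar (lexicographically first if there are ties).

length 2: no string has ≥2 trees
length 3: p g g has 2 parse trees

Two derivations of p g g:
  Item ⇒ p Y0 ⇒ p g Y0 ⇒ p g g
  Item ⇒ p Y0 ⇒ p Y0 g ⇒ p g g

p g g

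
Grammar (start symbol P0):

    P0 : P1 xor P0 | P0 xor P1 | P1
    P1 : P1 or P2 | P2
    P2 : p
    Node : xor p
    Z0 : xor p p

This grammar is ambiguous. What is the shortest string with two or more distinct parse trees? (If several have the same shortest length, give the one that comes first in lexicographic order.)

length 1: no string has ≥2 trees
length 3: p xor p has 2 parse trees

Two derivations of p xor p:
  P0 ⇒ P1 xor P0 ⇒ P2 xor P0 ⇒ p xor P0 ⇒ p xor P1 ⇒ p xor P2 ⇒ p xor p
  P0 ⇒ P0 xor P1 ⇒ P1 xor P1 ⇒ P2 xor P1 ⇒ p xor P1 ⇒ p xor P2 ⇒ p xor p

p xor p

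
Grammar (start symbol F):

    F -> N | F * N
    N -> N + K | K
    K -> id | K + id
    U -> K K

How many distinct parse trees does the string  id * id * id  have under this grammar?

1

Parse trees for id * id * id:
  [F [F [F [N [K id]]] * [N [K id]]] * [N [K id]]]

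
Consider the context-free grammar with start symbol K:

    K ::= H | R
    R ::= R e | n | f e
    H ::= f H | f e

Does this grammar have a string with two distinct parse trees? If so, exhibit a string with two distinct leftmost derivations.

Witness: f e

Derivation 1: K ⇒ H ⇒ f e
Derivation 2: K ⇒ R ⇒ f e

Two distinct leftmost derivations for the same string.

Ambiguous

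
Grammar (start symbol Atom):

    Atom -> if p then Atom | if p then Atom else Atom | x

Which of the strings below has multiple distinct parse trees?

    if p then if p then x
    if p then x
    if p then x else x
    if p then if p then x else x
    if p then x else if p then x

if p then if p then x: 1 tree
if p then x: 1 tree
if p then x else x: 1 tree
if p then if p then x else x: 2 trees
if p then x else if p then x: 1 tree

if p then if p then x else x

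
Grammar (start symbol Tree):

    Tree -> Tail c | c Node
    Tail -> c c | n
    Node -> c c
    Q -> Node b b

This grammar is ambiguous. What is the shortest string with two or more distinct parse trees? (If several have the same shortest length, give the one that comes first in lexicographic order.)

length 2: no string has ≥2 trees
length 3: c c c has 2 parse trees

Two derivations of c c c:
  Tree ⇒ Tail c ⇒ c c c
  Tree ⇒ c Node ⇒ c c c

c c c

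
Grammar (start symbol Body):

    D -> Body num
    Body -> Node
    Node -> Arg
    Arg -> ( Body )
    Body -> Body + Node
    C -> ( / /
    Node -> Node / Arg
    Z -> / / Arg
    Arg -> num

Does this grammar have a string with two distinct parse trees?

Unambiguous

(Z, C, D are unreachable from Body, so their rules don't affect L(Body).) Body → Body + Node | Node  ;  Node → Node / Arg | Arg  — a left-associative chain with Arg at the bottom. Each string factors uniquely by precedence.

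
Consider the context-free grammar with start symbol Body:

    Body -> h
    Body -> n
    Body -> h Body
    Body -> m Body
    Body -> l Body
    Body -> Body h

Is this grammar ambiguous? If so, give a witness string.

Witness: h h

Derivation 1: Body ⇒ h Body ⇒ h h
Derivation 2: Body ⇒ Body h ⇒ h h

Two distinct leftmost derivations for the same string.

Ambiguous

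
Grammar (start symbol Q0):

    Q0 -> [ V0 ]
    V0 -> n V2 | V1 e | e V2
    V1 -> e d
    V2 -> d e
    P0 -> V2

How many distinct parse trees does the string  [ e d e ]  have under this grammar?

2

Parse trees for [ e d e ]:
  [Q0 [ [V0 [V1 e d] e] ]]
  [Q0 [ [V0 e [V2 d e]] ]]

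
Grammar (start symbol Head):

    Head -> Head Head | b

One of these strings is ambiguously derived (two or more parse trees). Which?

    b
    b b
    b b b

b: 1 tree
b b: 1 tree
b b b: 2 trees

b b b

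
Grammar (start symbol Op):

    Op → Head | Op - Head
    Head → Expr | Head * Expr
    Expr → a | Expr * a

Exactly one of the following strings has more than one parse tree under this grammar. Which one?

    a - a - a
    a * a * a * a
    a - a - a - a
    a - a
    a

a * a * a * a

a - a - a: 1 tree
a * a * a * a: 8 trees
a - a - a - a: 1 tree
a - a: 1 tree
a: 1 tree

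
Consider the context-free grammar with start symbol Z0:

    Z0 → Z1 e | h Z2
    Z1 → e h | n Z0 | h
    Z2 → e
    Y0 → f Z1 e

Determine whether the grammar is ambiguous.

Ambiguous

Witness: h e

Derivation 1: Z0 ⇒ Z1 e ⇒ h e
Derivation 2: Z0 ⇒ h Z2 ⇒ h e

Two distinct leftmost derivations for the same string.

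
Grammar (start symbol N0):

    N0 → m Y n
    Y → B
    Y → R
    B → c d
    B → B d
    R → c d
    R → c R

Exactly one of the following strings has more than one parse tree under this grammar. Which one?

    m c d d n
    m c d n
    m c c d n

m c d d n: 1 tree
m c d n: 2 trees
m c c d n: 1 tree

m c d n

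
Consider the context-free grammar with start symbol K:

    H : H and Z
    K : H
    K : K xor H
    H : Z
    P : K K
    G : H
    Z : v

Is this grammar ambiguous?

Only K, H, Z are reachable from K; ignoring the rest: This is a standard precedence ladder (K over H over Z), with each level left-recursive on its own operator ('xor' at K, 'and' at H). That structure is LR(1), hence unambiguous.

Unambiguous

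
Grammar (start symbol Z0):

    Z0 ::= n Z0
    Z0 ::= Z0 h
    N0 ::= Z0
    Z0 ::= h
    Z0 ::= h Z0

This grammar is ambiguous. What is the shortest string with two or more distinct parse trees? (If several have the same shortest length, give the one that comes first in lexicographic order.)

h h

length 1: no string has ≥2 trees
length 2: h h has 2 parse trees

Two derivations of h h:
  Z0 ⇒ Z0 h ⇒ h h
  Z0 ⇒ h Z0 ⇒ h h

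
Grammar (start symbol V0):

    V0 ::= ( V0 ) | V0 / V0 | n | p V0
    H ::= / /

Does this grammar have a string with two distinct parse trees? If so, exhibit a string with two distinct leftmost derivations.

Ambiguous

Witness: p n / n

Derivation 1: V0 ⇒ V0 / V0 ⇒ p V0 / V0 ⇒ p n / V0 ⇒ p n / n
Derivation 2: V0 ⇒ p V0 ⇒ p V0 / V0 ⇒ p n / V0 ⇒ p n / n

Two distinct leftmost derivations for the same string.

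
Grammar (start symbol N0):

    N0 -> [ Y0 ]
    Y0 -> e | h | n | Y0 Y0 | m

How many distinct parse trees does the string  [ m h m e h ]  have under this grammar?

14

Parse trees for [ m h m e h ] (showing first 6 of 14):
  [N0 [ [Y0 [Y0 m] [Y0 [Y0 h] [Y0 [Y0 m] [Y0 [Y0 e] [Y0 h]]]]] ]]
  [N0 [ [Y0 [Y0 m] [Y0 [Y0 h] [Y0 [Y0 [Y0 m] [Y0 e]] [Y0 h]]]] ]]
  [N0 [ [Y0 [Y0 m] [Y0 [Y0 [Y0 h] [Y0 m]] [Y0 [Y0 e] [Y0 h]]]] ]]
  [N0 [ [Y0 [Y0 m] [Y0 [Y0 [Y0 h] [Y0 [Y0 m] [Y0 e]]] [Y0 h]]] ]]
  [N0 [ [Y0 [Y0 m] [Y0 [Y0 [Y0 [Y0 h] [Y0 m]] [Y0 e]] [Y0 h]]] ]]
  [N0 [ [Y0 [Y0 [Y0 m] [Y0 h]] [Y0 [Y0 m] [Y0 [Y0 e] [Y0 h]]]] ]]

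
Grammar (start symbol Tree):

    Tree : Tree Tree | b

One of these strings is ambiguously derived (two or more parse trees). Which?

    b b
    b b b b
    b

b b: 1 tree
b b b b: 5 trees
b: 1 tree

b b b b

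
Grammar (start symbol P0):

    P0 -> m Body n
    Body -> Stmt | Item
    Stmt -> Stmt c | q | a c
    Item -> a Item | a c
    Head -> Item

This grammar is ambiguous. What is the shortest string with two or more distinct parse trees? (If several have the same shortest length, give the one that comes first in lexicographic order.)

m a c n

length 3: no string has ≥2 trees
length 4: m a c n has 2 parse trees

Two derivations of m a c n:
  P0 ⇒ m Body n ⇒ m Stmt n ⇒ m a c n
  P0 ⇒ m Body n ⇒ m Item n ⇒ m a c n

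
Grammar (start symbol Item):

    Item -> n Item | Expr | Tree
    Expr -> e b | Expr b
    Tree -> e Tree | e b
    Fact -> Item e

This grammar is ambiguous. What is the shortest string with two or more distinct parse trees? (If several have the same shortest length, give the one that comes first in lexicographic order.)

e b

length 2: e b has 2 parse trees

Two derivations of e b:
  Item ⇒ Expr ⇒ e b
  Item ⇒ Tree ⇒ e b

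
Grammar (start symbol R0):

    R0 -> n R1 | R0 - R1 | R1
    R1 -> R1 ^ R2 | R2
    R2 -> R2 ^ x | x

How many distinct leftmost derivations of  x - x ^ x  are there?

2

Parse trees for x - x ^ x:
  [R0 [R0 [R1 [R2 x]]] - [R1 [R1 [R2 x]] ^ [R2 x]]]
  [R0 [R0 [R1 [R2 x]]] - [R1 [R2 [R2 x] ^ x]]]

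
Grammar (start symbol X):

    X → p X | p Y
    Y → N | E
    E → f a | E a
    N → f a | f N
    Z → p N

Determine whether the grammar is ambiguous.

Witness: p f a

Derivation 1: X ⇒ p Y ⇒ p N ⇒ p f a
Derivation 2: X ⇒ p Y ⇒ p E ⇒ p f a

Two distinct leftmost derivations for the same string.

Ambiguous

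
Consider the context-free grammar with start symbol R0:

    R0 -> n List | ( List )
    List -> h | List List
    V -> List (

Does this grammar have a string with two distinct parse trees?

Witness: n h h h

Derivation 1: R0 ⇒ n List ⇒ n List List ⇒ n h List ⇒ n h List List ⇒ n h h List ⇒ n h h h
Derivation 2: R0 ⇒ n List ⇒ n List List ⇒ n List List List ⇒ n h List List ⇒ n h h List ⇒ n h h h

Two distinct leftmost derivations for the same string.

Ambiguous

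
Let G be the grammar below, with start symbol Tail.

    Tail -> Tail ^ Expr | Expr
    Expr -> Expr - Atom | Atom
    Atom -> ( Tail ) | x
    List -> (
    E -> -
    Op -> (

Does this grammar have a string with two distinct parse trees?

Unambiguous

Only Tail, Expr, Atom are reachable from Tail; ignoring the rest: Tail → Tail ^ Expr | Expr  ;  Expr → Expr - Atom | Atom  — a left-associative chain with Atom at the bottom. Each string factors uniquely by precedence.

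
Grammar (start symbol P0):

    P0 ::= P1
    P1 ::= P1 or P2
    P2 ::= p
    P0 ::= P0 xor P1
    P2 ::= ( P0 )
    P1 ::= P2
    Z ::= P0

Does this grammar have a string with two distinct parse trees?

Unambiguous

(Z is unreachable from P0, so its rules don't affect L(P0).) P0 → P0 xor P1 | P1  ;  P1 → P1 or P2 | P2  — a left-associative chain with P2 at the bottom. Each string factors uniquely by precedence.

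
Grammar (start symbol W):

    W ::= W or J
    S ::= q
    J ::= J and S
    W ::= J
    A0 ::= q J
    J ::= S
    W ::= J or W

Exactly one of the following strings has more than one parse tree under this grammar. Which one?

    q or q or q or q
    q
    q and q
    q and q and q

q or q or q or q

q or q or q or q: 8 trees
q: 1 tree
q and q: 1 tree
q and q and q: 1 tree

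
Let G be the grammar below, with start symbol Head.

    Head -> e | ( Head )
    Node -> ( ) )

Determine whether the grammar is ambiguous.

Unambiguous

Only Head is reachable from Head; ignoring the rest: L(Head) is { openⁿ atom closeⁿ : n ≥ 0 }. The bracket depth fixes n, and the derivation is forced at every step.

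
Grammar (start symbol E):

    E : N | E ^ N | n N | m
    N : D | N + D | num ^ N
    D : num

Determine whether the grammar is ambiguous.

Witness: num ^ num

Derivation 1: E ⇒ N ⇒ num ^ N ⇒ num ^ D ⇒ num ^ num
Derivation 2: E ⇒ E ^ N ⇒ N ^ N ⇒ D ^ N ⇒ num ^ N ⇒ num ^ D ⇒ num ^ num

Two distinct leftmost derivations for the same string.

Ambiguous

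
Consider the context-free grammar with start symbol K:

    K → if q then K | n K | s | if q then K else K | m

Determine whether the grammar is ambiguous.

Witness: if q then if q then m else m

Derivation 1: K ⇒ if q then K ⇒ if q then if q then K else K ⇒ if q then if q then m else K ⇒ if q then if q then m else m
Derivation 2: K ⇒ if q then K else K ⇒ if q then if q then K else K ⇒ if q then if q then m else K ⇒ if q then if q then m else m

Two distinct leftmost derivations for the same string.

Ambiguous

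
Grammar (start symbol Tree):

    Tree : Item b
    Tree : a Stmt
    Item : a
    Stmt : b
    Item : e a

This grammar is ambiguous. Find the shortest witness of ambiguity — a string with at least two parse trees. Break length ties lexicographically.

length 2: a b has 2 parse trees

Two derivations of a b:
  Tree ⇒ Item b ⇒ a b
  Tree ⇒ a Stmt ⇒ a b

a b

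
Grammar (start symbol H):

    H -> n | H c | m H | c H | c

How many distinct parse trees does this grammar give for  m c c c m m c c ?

8

Parse trees for m c c c m m c c:
  [H [H m [H c [H c [H c [H m [H m [H c]]]]]]] c]
  [H m [H [H c [H c [H c [H m [H m [H c]]]]]] c]]
  [H m [H c [H [H c [H c [H m [H m [H c]]]]] c]]]
  [H m [H c [H c [H [H c [H m [H m [H c]]]] c]]]]
  [H m [H c [H c [H c [H [H m [H m [H c]]] c]]]]]
  [H m [H c [H c [H c [H m [H [H m [H c]] c]]]]]]
  [H m [H c [H c [H c [H m [H m [H [H c] c]]]]]]]
  [H m [H c [H c [H c [H m [H m [H c [H c]]]]]]]]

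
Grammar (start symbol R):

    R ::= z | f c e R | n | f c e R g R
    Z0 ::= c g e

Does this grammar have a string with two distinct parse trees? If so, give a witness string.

Witness: f c e f c e n g n

Derivation 1: R ⇒ f c e R ⇒ f c e f c e R g R ⇒ f c e f c e n g R ⇒ f c e f c e n g n
Derivation 2: R ⇒ f c e R g R ⇒ f c e f c e R g R ⇒ f c e f c e n g R ⇒ f c e f c e n g n

Two distinct leftmost derivations for the same string.

Ambiguous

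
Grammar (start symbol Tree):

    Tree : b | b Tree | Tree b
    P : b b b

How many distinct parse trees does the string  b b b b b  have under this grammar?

16

Parse trees for b b b b b (showing first 6 of 16):
  [Tree b [Tree b [Tree b [Tree b [Tree b]]]]]
  [Tree b [Tree b [Tree b [Tree [Tree b] b]]]]
  [Tree b [Tree b [Tree [Tree b [Tree b]] b]]]
  [Tree b [Tree b [Tree [Tree [Tree b] b] b]]]
  [Tree b [Tree [Tree b [Tree b [Tree b]]] b]]
  [Tree b [Tree [Tree b [Tree [Tree b] b]] b]]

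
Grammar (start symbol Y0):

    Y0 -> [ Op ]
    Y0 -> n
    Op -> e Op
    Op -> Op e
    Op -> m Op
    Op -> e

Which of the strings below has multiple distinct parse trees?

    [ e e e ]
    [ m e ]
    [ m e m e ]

[ e e e ]

[ e e e ]: 4 trees
[ m e ]: 1 tree
[ m e m e ]: 1 tree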